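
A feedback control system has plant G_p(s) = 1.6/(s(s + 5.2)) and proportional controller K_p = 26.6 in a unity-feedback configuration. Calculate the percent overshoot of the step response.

25.5%

The closed-loop denominator s² + 5.2s + 42.56 gives ω_n = √42.56 = 6.524 and ζ = 5.2/(2ω_n) = 0.3985.
%OS = 100·exp(−πζ/√(1−ζ²)) = 100·exp(−π·0.3985/√0.8412) = 25.5%.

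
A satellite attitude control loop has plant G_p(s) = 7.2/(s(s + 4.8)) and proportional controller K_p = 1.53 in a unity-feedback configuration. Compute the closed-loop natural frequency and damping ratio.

ω_n = 3.32 rad/s, ζ = 0.723

1 + K_p·G_p(s) = 0 gives s² + 4.8s + 11.02 = 0.
So ω_n² = 11.02 ⇒ ω_n = 3.319 rad/s, and ζ = 4.8/(2ω_n) = 0.723.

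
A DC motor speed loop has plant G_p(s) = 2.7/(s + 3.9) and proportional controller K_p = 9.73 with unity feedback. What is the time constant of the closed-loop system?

Closed-loop transfer function: T(s) = K_p·G_p(s)/(1 + K_p·G_p(s)) = 26.27/(s + 3.9 + 26.27) = 26.27/(s + 30.17).
Time constant τ = 1/30.17 = 0.0331 s.

τ = 0.0331 s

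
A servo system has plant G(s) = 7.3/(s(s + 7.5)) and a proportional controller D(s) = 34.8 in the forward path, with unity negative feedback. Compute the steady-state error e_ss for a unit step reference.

0

The open loop D(s)G(s) has a pole at the origin (type 1), so the static position error constant is infinite and e_ss = 1/(1+∞) = 0.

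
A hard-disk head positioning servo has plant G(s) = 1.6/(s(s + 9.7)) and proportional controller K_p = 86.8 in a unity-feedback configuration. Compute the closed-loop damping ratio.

ζ = 0.412

With unity feedback the closed-loop characteristic equation is s² + 9.7s + 86.8·1.6 = s² + 9.7s + 138.9 = 0.
Matching s² + 2ζω_n s + ω_n²: ω_n = √138.9 = 11.78 rad/s and 2ζω_n = 9.7, so ζ = 9.7/(2·11.78) = 0.412.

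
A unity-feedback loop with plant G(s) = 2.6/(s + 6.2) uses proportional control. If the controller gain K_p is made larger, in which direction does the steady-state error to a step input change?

decrease

e_ss = 1/(1 + K_p·G(0)); a larger K_p raises the denominator, so e_ss decreases.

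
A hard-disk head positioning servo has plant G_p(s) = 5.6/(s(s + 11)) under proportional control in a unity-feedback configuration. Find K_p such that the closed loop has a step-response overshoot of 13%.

K_p = 18.2

From %OS = 100·exp(−πζ/√(1−ζ²)) = 13%, ζ = −ln(0.13)/√(π²+ln²(0.13)) = 0.5446.
Characteristic equation s² + 11s + 5.6K_p = 0 gives ζ = 11/(2√(5.6K_p)).
Setting ζ = 0.5446: √(5.6K_p) = 11/(2·0.5446) = 10.1, so K_p = 102/5.6 = 18.2.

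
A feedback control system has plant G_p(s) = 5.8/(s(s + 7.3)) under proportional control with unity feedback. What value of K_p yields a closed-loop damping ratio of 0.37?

K_p = 16.8

Closed-loop characteristic equation: s² + 7.3s + K_p·5.8 = 0.
So ω_n = √(5.8K_p) and 2ζω_n = 7.3, giving ζ = 7.3/(2√(5.8K_p)).
Setting ζ = 0.37: √(5.8K_p) = 7.3/(2·0.37) = 9.865, so K_p = 97.32/5.8 = 16.8.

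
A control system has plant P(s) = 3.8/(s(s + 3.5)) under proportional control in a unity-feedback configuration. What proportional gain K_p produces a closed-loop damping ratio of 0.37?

K_p = 5.89

Closed-loop characteristic equation: s² + 3.5s + K_p·3.8 = 0.
So ω_n = √(3.8K_p) and 2ζω_n = 3.5, giving ζ = 3.5/(2√(3.8K_p)).
Setting ζ = 0.37: √(3.8K_p) = 3.5/(2·0.37) = 4.73, so K_p = 22.37/3.8 = 5.89.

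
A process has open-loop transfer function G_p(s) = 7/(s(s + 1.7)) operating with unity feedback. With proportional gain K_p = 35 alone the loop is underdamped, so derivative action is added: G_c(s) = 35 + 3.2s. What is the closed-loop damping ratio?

Forward path: (35 + 3.2s)·7/(s(s+1.7)). The closed-loop characteristic equation is s² + (1.7 + 7·3.2)s + 7·35 = 0.
That is s² + 24.1s + 245 = 0, so ω_n = 15.65 rad/s and ζ = 24.1/(2·15.65) = 0.7698.

ζ = 0.77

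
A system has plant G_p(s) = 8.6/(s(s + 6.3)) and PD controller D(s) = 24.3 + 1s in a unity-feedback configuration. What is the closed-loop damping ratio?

Forward path: (24.3 + 1s)·8.6/(s(s+6.3)). The closed-loop characteristic equation is s² + (6.3 + 8.6·1)s + 8.6·24.3 = 0.
That is s² + 14.9s + 209 = 0, so ω_n = 14.46 rad/s and ζ = 14.9/(2·14.46) = 0.5154.

ζ = 0.515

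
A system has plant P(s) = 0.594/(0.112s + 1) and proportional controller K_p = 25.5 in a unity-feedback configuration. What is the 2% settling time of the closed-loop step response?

Closed loop: T(s) = K_p·P/(1+K_p·P) = 15.15/(0.112s + 1 + 15.15), with pole at s = −(1 + 15.15)/0.112 = −144.2.
τ = 1/144.2 = 0.006936 s, so 2% settling time ≈ 4τ = 0.0277 s.

T_s ≈ 0.0277 s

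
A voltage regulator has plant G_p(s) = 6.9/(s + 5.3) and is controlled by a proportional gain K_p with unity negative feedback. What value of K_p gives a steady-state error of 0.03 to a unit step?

Steady-state error for a unit step on this type-0 loop is 1/(1 + K_p·G_p(0)).
G_p(0) = 1.302. Require 1/(1 + K_p·1.302) = 0.03, so 1 + 1.302·K_p = 33.33.
K_p = (33.33 − 1)/1.302 = 24.8.

K_p = 24.8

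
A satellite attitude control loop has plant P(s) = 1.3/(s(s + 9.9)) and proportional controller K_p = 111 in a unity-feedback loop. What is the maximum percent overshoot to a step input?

24.2%

From 1 + K_pP(s) = 0: s² + 9.9s + 144.3 = 0 ⇒ ω_n = 12.01, ζ = 0.4121.
%OS = 100·exp(−πζ/√(1−ζ²)) = 100·exp(−π·0.4121/√0.8302) = 24.2%.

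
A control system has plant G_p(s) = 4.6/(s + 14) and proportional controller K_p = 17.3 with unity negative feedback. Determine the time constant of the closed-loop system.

τ = 0.0107 s

Closed-loop transfer function: T(s) = K_p·G_p(s)/(1 + K_p·G_p(s)) = 79.58/(s + 14 + 79.58) = 79.58/(s + 93.58).
Time constant τ = 1/93.58 = 0.0107 s.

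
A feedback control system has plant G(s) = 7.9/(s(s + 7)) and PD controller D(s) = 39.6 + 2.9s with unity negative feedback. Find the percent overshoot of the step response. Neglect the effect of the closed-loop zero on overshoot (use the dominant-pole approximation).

Forward path: (39.6 + 2.9s)·7.9/(s(s+7)). The closed-loop characteristic equation is s² + (7 + 7.9·2.9)s + 7.9·39.6 = 0.
That is s² + 29.91s + 312.8 = 0, so ω_n = 17.69 rad/s and ζ = 29.91/(2·17.69) = 0.8455.
%OS = 100·exp(−πζ/√(1−ζ²)) = 0.691%.

0.691%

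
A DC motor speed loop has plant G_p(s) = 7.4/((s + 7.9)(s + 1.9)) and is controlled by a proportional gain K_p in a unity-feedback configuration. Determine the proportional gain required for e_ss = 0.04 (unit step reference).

K_p = 48.7

For a type-0 loop with proportional control, e_ss = 1/(1 + K_p·G_p(0)).
G_p(0) = 0.493. Require 1/(1 + K_p·0.493) = 0.04, so 1 + 0.493·K_p = 25.
K_p = (25 − 1)/0.493 = 48.7.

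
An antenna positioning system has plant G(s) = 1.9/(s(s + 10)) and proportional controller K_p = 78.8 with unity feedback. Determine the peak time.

Closed-loop characteristic equation: s² + 10s + 149.7 = 0, so ω_n = 12.24 rad/s and ζ = 10/(2·12.24) = 0.4086.
Damped frequency ω_d = ω_n√(1−ζ²) = 11.17 rad/s, so peak time T_p = π/ω_d = 0.281 s.

T_p = 0.281 s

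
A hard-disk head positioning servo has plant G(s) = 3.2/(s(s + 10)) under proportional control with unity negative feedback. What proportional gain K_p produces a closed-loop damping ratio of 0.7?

K_p = 15.9

Closed-loop characteristic equation: s² + 10s + K_p·3.2 = 0.
So ω_n = √(3.2K_p) and 2ζω_n = 10, giving ζ = 10/(2√(3.2K_p)).
Setting ζ = 0.7: √(3.2K_p) = 10/(2·0.7) = 7.143, so K_p = 51.02/3.2 = 15.9.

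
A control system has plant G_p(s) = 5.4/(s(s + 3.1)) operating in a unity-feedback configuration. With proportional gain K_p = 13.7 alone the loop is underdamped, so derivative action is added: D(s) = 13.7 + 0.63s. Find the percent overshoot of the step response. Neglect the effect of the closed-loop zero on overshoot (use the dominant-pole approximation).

27.7%

Forward path: (13.7 + 0.63s)·5.4/(s(s+3.1)). The closed-loop characteristic equation is s² + (3.1 + 5.4·0.63)s + 5.4·13.7 = 0.
That is s² + 6.502s + 73.98 = 0, so ω_n = 8.601 rad/s and ζ = 6.502/(2·8.601) = 0.378.
%OS = 100·exp(−πζ/√(1−ζ²)) = 27.7%.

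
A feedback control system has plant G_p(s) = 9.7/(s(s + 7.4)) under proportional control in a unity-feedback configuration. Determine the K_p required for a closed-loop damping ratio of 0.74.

Closed-loop characteristic equation: s² + 7.4s + K_p·9.7 = 0.
So ω_n = √(9.7K_p) and 2ζω_n = 7.4, giving ζ = 7.4/(2√(9.7K_p)).
Setting ζ = 0.74: √(9.7K_p) = 7.4/(2·0.74) = 5, so K_p = 25/9.7 = 2.58.

K_p = 2.58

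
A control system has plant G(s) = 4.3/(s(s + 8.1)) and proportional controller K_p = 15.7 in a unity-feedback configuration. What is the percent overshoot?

16.9%

Closed-loop characteristic equation: s² + 8.1s + 67.51 = 0, so ω_n = 8.216 rad/s and ζ = 8.1/(2·8.216) = 0.4929.
%OS = 100·exp(−πζ/√(1−ζ²)) = 100·exp(−π·0.4929/√0.757) = 16.9%.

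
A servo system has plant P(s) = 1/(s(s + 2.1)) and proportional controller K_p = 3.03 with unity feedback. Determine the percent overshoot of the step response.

The closed-loop denominator s² + 2.1s + 3.03 gives ω_n = √3.03 = 1.741 and ζ = 2.1/(2ω_n) = 0.6032.
%OS = 100·exp(−πζ/√(1−ζ²)) = 100·exp(−π·0.6032/√0.6361) = 9.29%.

9.29%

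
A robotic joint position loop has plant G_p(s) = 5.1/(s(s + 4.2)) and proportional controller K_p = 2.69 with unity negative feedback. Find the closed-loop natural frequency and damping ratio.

ω_n = 3.7 rad/s, ζ = 0.567

The closed-loop denominator is s(s+4.2) + 2.69·5.1 = s² + 4.2s + 13.72.
Matching s² + 2ζω_n s + ω_n²: ω_n = √13.72 = 3.704 rad/s and 2ζω_n = 4.2, so ζ = 4.2/(2·3.704) = 0.567.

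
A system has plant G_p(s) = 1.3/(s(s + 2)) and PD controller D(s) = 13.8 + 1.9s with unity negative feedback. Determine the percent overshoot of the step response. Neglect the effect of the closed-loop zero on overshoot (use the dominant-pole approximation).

Forward path: (13.8 + 1.9s)·1.3/(s(s+2)). The closed-loop characteristic equation is s² + (2 + 1.3·1.9)s + 1.3·13.8 = 0.
That is s² + 4.47s + 17.94 = 0, so ω_n = 4.236 rad/s and ζ = 4.47/(2·4.236) = 0.5277.
%OS = 100·exp(−πζ/√(1−ζ²)) = 14.2%.

14.2%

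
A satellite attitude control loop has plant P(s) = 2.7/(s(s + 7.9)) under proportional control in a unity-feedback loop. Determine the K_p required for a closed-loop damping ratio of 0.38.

K_p = 40

Closed-loop characteristic equation: s² + 7.9s + K_p·2.7 = 0.
So ω_n = √(2.7K_p) and 2ζω_n = 7.9, giving ζ = 7.9/(2√(2.7K_p)).
Setting ζ = 0.38: √(2.7K_p) = 7.9/(2·0.38) = 10.39, so K_p = 108.1/2.7 = 40.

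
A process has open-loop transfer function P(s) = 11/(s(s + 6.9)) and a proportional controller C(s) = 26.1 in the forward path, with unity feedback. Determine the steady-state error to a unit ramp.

The loop has one pole at the origin (type 1). Velocity error constant K_v = lim_{s→0} s·C(s)P(s) = 26.1·11/6.9 = 41.61.
Steady-state error to a unit ramp: e_ss = 1/K_v = 0.024.

0.024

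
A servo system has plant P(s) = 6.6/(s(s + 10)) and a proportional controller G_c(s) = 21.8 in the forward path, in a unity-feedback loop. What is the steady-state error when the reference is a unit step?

0

The open loop G_c(s)P(s) has a pole at the origin (type 1), so the static position error constant is infinite and e_ss = 1/(1+∞) = 0.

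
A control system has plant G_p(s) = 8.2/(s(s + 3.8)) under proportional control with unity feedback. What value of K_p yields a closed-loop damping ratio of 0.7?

Closed-loop characteristic equation: s² + 3.8s + K_p·8.2 = 0.
So ω_n = √(8.2K_p) and 2ζω_n = 3.8, giving ζ = 3.8/(2√(8.2K_p)).
Setting ζ = 0.7: √(8.2K_p) = 3.8/(2·0.7) = 2.714, so K_p = 7.367/8.2 = 0.898.

K_p = 0.898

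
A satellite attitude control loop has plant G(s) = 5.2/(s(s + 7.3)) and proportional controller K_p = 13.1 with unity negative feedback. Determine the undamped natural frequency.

ω_n = 8.25 rad/s

With unity feedback the closed-loop characteristic equation is s² + 7.3s + 13.1·5.2 = s² + 7.3s + 68.12 = 0.
Matching s² + 2ζω_n s + ω_n²: ω_n = √68.12 = 8.253 rad/s and 2ζω_n = 7.3, so ζ = 7.3/(2·8.253) = 0.442.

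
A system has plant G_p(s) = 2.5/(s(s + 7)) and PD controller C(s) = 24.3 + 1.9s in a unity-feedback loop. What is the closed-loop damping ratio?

ζ = 0.754

Forward path: (24.3 + 1.9s)·2.5/(s(s+7)). The closed-loop characteristic equation is s² + (7 + 2.5·1.9)s + 2.5·24.3 = 0.
That is s² + 11.75s + 60.75 = 0, so ω_n = 7.794 rad/s and ζ = 11.75/(2·7.794) = 0.7538.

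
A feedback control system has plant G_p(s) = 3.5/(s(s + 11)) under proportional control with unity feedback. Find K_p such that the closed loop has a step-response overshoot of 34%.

K_p = 81.9

From %OS = 100·exp(−πζ/√(1−ζ²)) = 34%, ζ = −ln(0.34)/√(π²+ln²(0.34)) = 0.3248.
Characteristic equation s² + 11s + 3.5K_p = 0 gives ζ = 11/(2√(3.5K_p)).
Setting ζ = 0.3248: √(3.5K_p) = 11/(2·0.3248) = 16.93, so K_p = 286.8/3.5 = 81.9.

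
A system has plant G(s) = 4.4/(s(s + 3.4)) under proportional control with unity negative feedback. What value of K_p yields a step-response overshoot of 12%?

K_p = 2.1

From %OS = 100·exp(−πζ/√(1−ζ²)) = 12%, ζ = −ln(0.12)/√(π²+ln²(0.12)) = 0.5594.
Characteristic equation s² + 3.4s + 4.4K_p = 0 gives ζ = 3.4/(2√(4.4K_p)).
Setting ζ = 0.5594: √(4.4K_p) = 3.4/(2·0.5594) = 3.039, so K_p = 9.235/4.4 = 2.1.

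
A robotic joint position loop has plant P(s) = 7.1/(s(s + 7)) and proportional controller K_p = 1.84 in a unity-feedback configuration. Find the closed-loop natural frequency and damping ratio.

The closed-loop denominator is s(s+7) + 1.84·7.1 = s² + 7s + 13.06.
Matching s² + 2ζω_n s + ω_n²: ω_n = √13.06 = 3.614 rad/s and 2ζω_n = 7, so ζ = 7/(2·3.614) = 0.968.

ω_n = 3.61 rad/s, ζ = 0.968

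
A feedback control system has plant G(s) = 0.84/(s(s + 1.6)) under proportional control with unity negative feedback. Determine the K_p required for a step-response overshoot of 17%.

K_p = 3.16

From %OS = 100·exp(−πζ/√(1−ζ²)) = 17%, ζ = −ln(0.17)/√(π²+ln²(0.17)) = 0.4913.
Characteristic equation s² + 1.6s + 0.84K_p = 0 gives ζ = 1.6/(2√(0.84K_p)).
Setting ζ = 0.4913: √(0.84K_p) = 1.6/(2·0.4913) = 1.628, so K_p = 2.652/0.84 = 3.16.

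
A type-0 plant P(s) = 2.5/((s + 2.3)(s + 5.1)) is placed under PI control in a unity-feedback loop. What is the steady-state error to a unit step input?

0

The PI controller's integrator makes the forward path type 1, so e_ss to a step is zero.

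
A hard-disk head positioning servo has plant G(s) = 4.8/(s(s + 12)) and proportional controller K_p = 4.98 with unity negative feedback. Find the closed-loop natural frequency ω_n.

With unity feedback the closed-loop characteristic equation is s² + 12s + 4.98·4.8 = s² + 12s + 23.9 = 0.
Matching s² + 2ζω_n s + ω_n²: ω_n = √23.9 = 4.889 rad/s and 2ζω_n = 12, so ζ = 12/(2·4.889) = 1.23.

ω_n = 4.89 rad/s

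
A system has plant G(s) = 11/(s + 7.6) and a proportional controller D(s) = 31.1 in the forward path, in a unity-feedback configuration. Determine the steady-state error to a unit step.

0.0217

The loop is type 0. Static position error constant K_pos = D(0)·G(0) = 31.1·1.447 = 45.01.
Steady-state error to a unit step: e_ss = 1/(1+K_pos) = 1/46.01 = 0.0217.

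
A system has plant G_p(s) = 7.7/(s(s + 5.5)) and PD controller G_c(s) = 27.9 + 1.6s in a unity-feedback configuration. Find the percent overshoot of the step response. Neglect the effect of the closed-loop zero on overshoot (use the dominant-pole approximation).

9.02%

Forward path: (27.9 + 1.6s)·7.7/(s(s+5.5)). The closed-loop characteristic equation is s² + (5.5 + 7.7·1.6)s + 7.7·27.9 = 0.
That is s² + 17.82s + 214.8 = 0, so ω_n = 14.66 rad/s and ζ = 17.82/(2·14.66) = 0.6079.
%OS = 100·exp(−πζ/√(1−ζ²)) = 9.02%.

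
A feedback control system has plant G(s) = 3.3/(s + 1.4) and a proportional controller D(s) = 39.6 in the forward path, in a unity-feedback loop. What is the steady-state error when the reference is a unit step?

The loop is type 0. Static position error constant K_pos = D(0)·G(0) = 39.6·2.357 = 93.34.
Steady-state error to a unit step: e_ss = 1/(1+K_pos) = 1/94.34 = 0.0106.

0.0106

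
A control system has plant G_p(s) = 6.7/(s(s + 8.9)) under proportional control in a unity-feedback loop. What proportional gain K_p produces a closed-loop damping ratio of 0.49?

K_p = 12.3

Closed-loop characteristic equation: s² + 8.9s + K_p·6.7 = 0.
So ω_n = √(6.7K_p) and 2ζω_n = 8.9, giving ζ = 8.9/(2√(6.7K_p)).
Setting ζ = 0.49: √(6.7K_p) = 8.9/(2·0.49) = 9.082, so K_p = 82.48/6.7 = 12.3.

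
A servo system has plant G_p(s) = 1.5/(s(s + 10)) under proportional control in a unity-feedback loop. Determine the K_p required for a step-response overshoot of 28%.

From %OS = 100·exp(−πζ/√(1−ζ²)) = 28%, ζ = −ln(0.28)/√(π²+ln²(0.28)) = 0.3755.
Characteristic equation s² + 10s + 1.5K_p = 0 gives ζ = 10/(2√(1.5K_p)).
Setting ζ = 0.3755: √(1.5K_p) = 10/(2·0.3755) = 13.31, so K_p = 177.3/1.5 = 118.

K_p = 118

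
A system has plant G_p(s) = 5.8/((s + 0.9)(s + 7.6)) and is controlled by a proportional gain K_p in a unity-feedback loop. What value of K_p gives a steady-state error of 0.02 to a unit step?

The loop is type 0, so e_ss(step) = 1/(1 + K_pos) with K_pos = K_p·G_p(0).
G_p(0) = 0.848. Require 1/(1 + K_p·0.848) = 0.02, so 1 + 0.848·K_p = 50.
K_p = (50 − 1)/0.848 = 57.8.

K_p = 57.8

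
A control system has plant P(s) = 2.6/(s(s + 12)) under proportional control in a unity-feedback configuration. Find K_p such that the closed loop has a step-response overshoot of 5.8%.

K_p = 30.7

From %OS = 100·exp(−πζ/√(1−ζ²)) = 5.8%, ζ = −ln(0.058)/√(π²+ln²(0.058)) = 0.6716.
Characteristic equation s² + 12s + 2.6K_p = 0 gives ζ = 12/(2√(2.6K_p)).
Setting ζ = 0.6716: √(2.6K_p) = 12/(2·0.6716) = 8.935, so K_p = 79.83/2.6 = 30.7.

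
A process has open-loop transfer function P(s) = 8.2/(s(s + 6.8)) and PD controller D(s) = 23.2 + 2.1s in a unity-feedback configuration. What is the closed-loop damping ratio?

ζ = 0.871

Forward path: (23.2 + 2.1s)·8.2/(s(s+6.8)). The closed-loop characteristic equation is s² + (6.8 + 8.2·2.1)s + 8.2·23.2 = 0.
That is s² + 24.02s + 190.2 = 0, so ω_n = 13.79 rad/s and ζ = 24.02/(2·13.79) = 0.8707.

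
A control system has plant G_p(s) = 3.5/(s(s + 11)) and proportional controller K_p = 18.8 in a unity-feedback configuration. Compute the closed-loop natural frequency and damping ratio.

The closed-loop denominator is s(s+11) + 18.8·3.5 = s² + 11s + 65.8.
So ω_n² = 65.8 ⇒ ω_n = 8.112 rad/s, and ζ = 11/(2ω_n) = 0.678.

ω_n = 8.11 rad/s, ζ = 0.678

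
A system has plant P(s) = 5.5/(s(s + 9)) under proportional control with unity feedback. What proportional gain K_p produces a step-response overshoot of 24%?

K_p = 21.5

From %OS = 100·exp(−πζ/√(1−ζ²)) = 24%, ζ = −ln(0.24)/√(π²+ln²(0.24)) = 0.4136.
Characteristic equation s² + 9s + 5.5K_p = 0 gives ζ = 9/(2√(5.5K_p)).
Setting ζ = 0.4136: √(5.5K_p) = 9/(2·0.4136) = 10.88, so K_p = 118.4/5.5 = 21.5.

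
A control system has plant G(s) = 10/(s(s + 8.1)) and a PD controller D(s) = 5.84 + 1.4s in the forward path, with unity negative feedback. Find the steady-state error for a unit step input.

0

The open loop D(s)G(s) has a pole at the origin (type 1), so the static position error constant is infinite and e_ss = 1/(1+∞) = 0.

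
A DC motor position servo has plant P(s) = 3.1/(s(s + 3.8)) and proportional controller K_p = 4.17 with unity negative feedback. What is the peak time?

The closed-loop denominator s² + 3.8s + 12.93 gives ω_n = √12.93 = 3.595 and ζ = 3.8/(2ω_n) = 0.5285.
Damped frequency ω_d = ω_n√(1−ζ²) = 3.052 rad/s, so peak time T_p = π/ω_d = 1.03 s.

T_p = 1.03 s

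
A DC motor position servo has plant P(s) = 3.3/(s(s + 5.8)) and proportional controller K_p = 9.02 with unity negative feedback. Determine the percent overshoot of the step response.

Closed-loop characteristic equation: s² + 5.8s + 29.77 = 0, so ω_n = 5.456 rad/s and ζ = 5.8/(2·5.456) = 0.5315.
%OS = 100·exp(−πζ/√(1−ζ²)) = 100·exp(−π·0.5315/√0.7175) = 13.9%.

13.9%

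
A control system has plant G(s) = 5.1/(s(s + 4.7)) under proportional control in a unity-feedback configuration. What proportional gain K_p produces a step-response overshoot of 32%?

From %OS = 100·exp(−πζ/√(1−ζ²)) = 32%, ζ = −ln(0.32)/√(π²+ln²(0.32)) = 0.341.
Characteristic equation s² + 4.7s + 5.1K_p = 0 gives ζ = 4.7/(2√(5.1K_p)).
Setting ζ = 0.341: √(5.1K_p) = 4.7/(2·0.341) = 6.892, so K_p = 47.5/5.1 = 9.31.

K_p = 9.31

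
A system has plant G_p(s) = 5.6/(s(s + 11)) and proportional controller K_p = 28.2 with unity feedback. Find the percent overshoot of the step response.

The closed-loop denominator s² + 11s + 157.9 gives ω_n = √157.9 = 12.57 and ζ = 11/(2ω_n) = 0.4377.
%OS = 100·exp(−πζ/√(1−ζ²)) = 100·exp(−π·0.4377/√0.8084) = 21.7%.

21.7%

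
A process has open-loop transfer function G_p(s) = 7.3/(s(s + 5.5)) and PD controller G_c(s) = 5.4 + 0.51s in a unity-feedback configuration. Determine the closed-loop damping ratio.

ζ = 0.734

Forward path: (5.4 + 0.51s)·7.3/(s(s+5.5)). The closed-loop characteristic equation is s² + (5.5 + 7.3·0.51)s + 7.3·5.4 = 0.
That is s² + 9.223s + 39.42 = 0, so ω_n = 6.279 rad/s and ζ = 9.223/(2·6.279) = 0.7345.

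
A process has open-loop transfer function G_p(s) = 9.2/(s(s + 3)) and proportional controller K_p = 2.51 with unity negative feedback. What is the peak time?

T_p = 0.688 s

The closed-loop denominator s² + 3s + 23.09 gives ω_n = √23.09 = 4.805 and ζ = 3/(2ω_n) = 0.3121.
Damped frequency ω_d = ω_n√(1−ζ²) = 4.565 rad/s, so peak time T_p = π/ω_d = 0.688 s.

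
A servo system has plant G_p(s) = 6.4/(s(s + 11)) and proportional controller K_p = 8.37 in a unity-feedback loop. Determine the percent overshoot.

From 1 + K_pG_p(s) = 0: s² + 11s + 53.57 = 0 ⇒ ω_n = 7.319, ζ = 0.7515.
%OS = 100·exp(−πζ/√(1−ζ²)) = 100·exp(−π·0.7515/√0.4353) = 2.79%.

2.79%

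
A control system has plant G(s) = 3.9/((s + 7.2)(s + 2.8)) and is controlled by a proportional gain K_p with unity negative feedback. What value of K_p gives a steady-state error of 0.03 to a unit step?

K_p = 167

For a type-0 loop with proportional control, e_ss = 1/(1 + K_p·G(0)).
G(0) = 0.1935. Require 1/(1 + K_p·0.1935) = 0.03, so 1 + 0.1935·K_p = 33.33.
K_p = (33.33 − 1)/0.1935 = 167.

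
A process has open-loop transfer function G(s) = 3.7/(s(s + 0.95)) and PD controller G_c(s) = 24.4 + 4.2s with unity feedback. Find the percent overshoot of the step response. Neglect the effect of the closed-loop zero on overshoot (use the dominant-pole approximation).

Forward path: (24.4 + 4.2s)·3.7/(s(s+0.95)). The closed-loop characteristic equation is s² + (0.95 + 3.7·4.2)s + 3.7·24.4 = 0.
That is s² + 16.49s + 90.28 = 0, so ω_n = 9.502 rad/s and ζ = 16.49/(2·9.502) = 0.8678.
%OS = 100·exp(−πζ/√(1−ζ²)) = 0.415%.

0.415%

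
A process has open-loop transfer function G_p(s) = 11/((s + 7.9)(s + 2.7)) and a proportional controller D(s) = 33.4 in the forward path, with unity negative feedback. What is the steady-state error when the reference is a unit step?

0.0549

The loop is type 0. Static position error constant K_pos = D(0)·G_p(0) = 33.4·0.5157 = 17.22.
Steady-state error to a unit step: e_ss = 1/(1+K_pos) = 1/18.22 = 0.0549.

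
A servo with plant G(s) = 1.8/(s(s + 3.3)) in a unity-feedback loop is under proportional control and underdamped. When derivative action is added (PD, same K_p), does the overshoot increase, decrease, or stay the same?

decrease

The derivative term adds K·K_d to the s-coefficient of the characteristic equation, raising 2ζω_n while ω_n is unchanged; ζ increases, so overshoot decreases.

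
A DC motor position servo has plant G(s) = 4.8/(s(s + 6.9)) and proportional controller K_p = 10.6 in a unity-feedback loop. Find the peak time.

Closed-loop characteristic equation: s² + 6.9s + 50.88 = 0, so ω_n = 7.133 rad/s and ζ = 6.9/(2·7.133) = 0.4837.
Damped frequency ω_d = ω_n√(1−ζ²) = 6.243 rad/s, so peak time T_p = π/ω_d = 0.503 s.

T_p = 0.503 s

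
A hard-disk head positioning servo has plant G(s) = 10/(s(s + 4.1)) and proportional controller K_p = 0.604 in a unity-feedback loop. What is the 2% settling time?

T_s ≈ 1.95 s

Closed-loop characteristic equation: s² + 4.1s + 6.04 = 0, so ω_n = 2.458 rad/s and ζ = 4.1/(2·2.458) = 0.8341.
2% settling time T_s ≈ 4/(ζω_n) = 4/2.05 = 1.95 s.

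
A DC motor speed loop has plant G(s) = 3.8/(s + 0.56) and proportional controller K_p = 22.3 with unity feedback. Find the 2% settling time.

Closed-loop transfer function: T(s) = K_p·G(s)/(1 + K_p·G(s)) = 84.74/(s + 0.56 + 84.74) = 84.74/(s + 85.3).
Time constant τ = 1/85.3 = 0.01172 s, so the 2% settling time is about 4τ = 0.0469 s.

T_s ≈ 0.0469 s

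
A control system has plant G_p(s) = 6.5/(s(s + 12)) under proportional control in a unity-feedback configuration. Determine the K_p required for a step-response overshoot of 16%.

From %OS = 100·exp(−πζ/√(1−ζ²)) = 16%, ζ = −ln(0.16)/√(π²+ln²(0.16)) = 0.5039.
Characteristic equation s² + 12s + 6.5K_p = 0 gives ζ = 12/(2√(6.5K_p)).
Setting ζ = 0.5039: √(6.5K_p) = 12/(2·0.5039) = 11.91, so K_p = 141.8/6.5 = 21.8.

K_p = 21.8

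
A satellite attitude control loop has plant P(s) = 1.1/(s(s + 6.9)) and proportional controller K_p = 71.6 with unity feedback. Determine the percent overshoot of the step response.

Closed-loop characteristic equation: s² + 6.9s + 78.76 = 0, so ω_n = 8.875 rad/s and ζ = 6.9/(2·8.875) = 0.3887.
%OS = 100·exp(−πζ/√(1−ζ²)) = 100·exp(−π·0.3887/√0.8489) = 26.6%.

26.6%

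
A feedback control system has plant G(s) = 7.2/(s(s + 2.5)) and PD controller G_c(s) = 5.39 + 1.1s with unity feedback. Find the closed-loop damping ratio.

ζ = 0.836

Forward path: (5.39 + 1.1s)·7.2/(s(s+2.5)). The closed-loop characteristic equation is s² + (2.5 + 7.2·1.1)s + 7.2·5.39 = 0.
That is s² + 10.42s + 38.81 = 0, so ω_n = 6.23 rad/s and ζ = 10.42/(2·6.23) = 0.8363.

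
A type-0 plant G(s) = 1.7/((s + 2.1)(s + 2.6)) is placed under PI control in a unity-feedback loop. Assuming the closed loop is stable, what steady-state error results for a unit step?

0

The PI controller's integrator makes the forward path type 1, so e_ss to a step is zero.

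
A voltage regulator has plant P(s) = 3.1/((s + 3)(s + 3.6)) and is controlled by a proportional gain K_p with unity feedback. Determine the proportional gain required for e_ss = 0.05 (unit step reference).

K_p = 66.2

The loop is type 0, so e_ss(step) = 1/(1 + K_pos) with K_pos = K_p·P(0).
P(0) = 0.287. Require 1/(1 + K_p·0.287) = 0.05, so 1 + 0.287·K_p = 20.
K_p = (20 − 1)/0.287 = 66.2.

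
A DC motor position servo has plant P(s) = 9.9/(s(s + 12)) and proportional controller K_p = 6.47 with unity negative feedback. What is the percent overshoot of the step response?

2.85%

The closed-loop denominator s² + 12s + 64.05 gives ω_n = √64.05 = 8.003 and ζ = 12/(2ω_n) = 0.7497.
%OS = 100·exp(−πζ/√(1−ζ²)) = 100·exp(−π·0.7497/√0.438) = 2.85%.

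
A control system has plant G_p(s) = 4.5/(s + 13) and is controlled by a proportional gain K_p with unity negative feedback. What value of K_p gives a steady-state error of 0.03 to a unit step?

K_p = 93.4

Steady-state error for a unit step on this type-0 loop is 1/(1 + K_p·G_p(0)).
G_p(0) = 0.3462. Require 1/(1 + K_p·0.3462) = 0.03, so 1 + 0.3462·K_p = 33.33.
K_p = (33.33 − 1)/0.3462 = 93.4.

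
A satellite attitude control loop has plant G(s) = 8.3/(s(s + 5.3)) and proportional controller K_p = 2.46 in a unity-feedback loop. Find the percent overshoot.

10.3%

From 1 + K_pG(s) = 0: s² + 5.3s + 20.42 = 0 ⇒ ω_n = 4.519, ζ = 0.5865.
%OS = 100·exp(−πζ/√(1−ζ²)) = 100·exp(−π·0.5865/√0.6561) = 10.3%.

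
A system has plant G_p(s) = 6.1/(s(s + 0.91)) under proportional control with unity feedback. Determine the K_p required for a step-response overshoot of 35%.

From %OS = 100·exp(−πζ/√(1−ζ²)) = 35%, ζ = −ln(0.35)/√(π²+ln²(0.35)) = 0.3169.
Characteristic equation s² + 0.91s + 6.1K_p = 0 gives ζ = 0.91/(2√(6.1K_p)).
Setting ζ = 0.3169: √(6.1K_p) = 0.91/(2·0.3169) = 1.436, so K_p = 2.061/6.1 = 0.338.

K_p = 0.338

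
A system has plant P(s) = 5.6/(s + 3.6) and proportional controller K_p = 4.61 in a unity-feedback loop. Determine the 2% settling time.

T_s ≈ 0.136 s

Closed-loop transfer function: T(s) = K_p·P(s)/(1 + K_p·P(s)) = 25.82/(s + 3.6 + 25.82) = 25.82/(s + 29.42).
Time constant τ = 1/29.42 = 0.034 s, so the 2% settling time is about 4τ = 0.136 s.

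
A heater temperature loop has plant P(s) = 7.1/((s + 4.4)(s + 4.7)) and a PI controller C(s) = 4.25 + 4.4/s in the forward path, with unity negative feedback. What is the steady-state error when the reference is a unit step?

The open loop C(s)P(s) has a pole at the origin (type 1), so the static position error constant is infinite and e_ss = 1/(1+∞) = 0.

0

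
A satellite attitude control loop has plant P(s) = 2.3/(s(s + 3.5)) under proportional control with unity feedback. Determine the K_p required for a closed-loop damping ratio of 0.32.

Closed-loop characteristic equation: s² + 3.5s + K_p·2.3 = 0.
So ω_n = √(2.3K_p) and 2ζω_n = 3.5, giving ζ = 3.5/(2√(2.3K_p)).
Setting ζ = 0.32: √(2.3K_p) = 3.5/(2·0.32) = 5.469, so K_p = 29.91/2.3 = 13.

K_p = 13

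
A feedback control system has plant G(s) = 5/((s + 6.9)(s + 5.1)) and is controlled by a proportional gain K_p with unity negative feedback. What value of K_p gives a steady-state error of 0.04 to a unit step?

For a type-0 loop with proportional control, e_ss = 1/(1 + K_p·G(0)).
G(0) = 0.1421. Require 1/(1 + K_p·0.1421) = 0.04, so 1 + 0.1421·K_p = 25.
K_p = (25 − 1)/0.1421 = 169.

K_p = 169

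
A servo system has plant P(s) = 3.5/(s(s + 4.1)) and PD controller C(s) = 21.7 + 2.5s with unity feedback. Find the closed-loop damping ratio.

Forward path: (21.7 + 2.5s)·3.5/(s(s+4.1)). The closed-loop characteristic equation is s² + (4.1 + 3.5·2.5)s + 3.5·21.7 = 0.
That is s² + 12.85s + 75.95 = 0, so ω_n = 8.715 rad/s and ζ = 12.85/(2·8.715) = 0.7372.

ζ = 0.737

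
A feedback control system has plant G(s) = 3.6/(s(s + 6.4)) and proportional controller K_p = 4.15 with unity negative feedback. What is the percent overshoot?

0.969%

Closed-loop characteristic equation: s² + 6.4s + 14.94 = 0, so ω_n = 3.865 rad/s and ζ = 6.4/(2·3.865) = 0.8279.
%OS = 100·exp(−πζ/√(1−ζ²)) = 100·exp(−π·0.8279/√0.3146) = 0.969%.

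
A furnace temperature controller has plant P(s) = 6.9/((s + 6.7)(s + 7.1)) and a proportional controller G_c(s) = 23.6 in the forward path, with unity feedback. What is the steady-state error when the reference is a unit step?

0.226

The loop is type 0. Static position error constant K_pos = G_c(0)·P(0) = 23.6·0.145 = 3.423.
Steady-state error to a unit step: e_ss = 1/(1+K_pos) = 1/4.423 = 0.226.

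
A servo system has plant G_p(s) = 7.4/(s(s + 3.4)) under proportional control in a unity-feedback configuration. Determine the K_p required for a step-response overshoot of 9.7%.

From %OS = 100·exp(−πζ/√(1−ζ²)) = 9.7%, ζ = −ln(0.097)/√(π²+ln²(0.097)) = 0.5962.
Characteristic equation s² + 3.4s + 7.4K_p = 0 gives ζ = 3.4/(2√(7.4K_p)).
Setting ζ = 0.5962: √(7.4K_p) = 3.4/(2·0.5962) = 2.851, so K_p = 8.13/7.4 = 1.1.

K_p = 1.1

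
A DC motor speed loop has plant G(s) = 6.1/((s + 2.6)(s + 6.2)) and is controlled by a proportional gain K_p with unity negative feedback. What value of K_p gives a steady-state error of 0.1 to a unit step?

The loop is type 0, so e_ss(step) = 1/(1 + K_pos) with K_pos = K_p·G(0).
G(0) = 0.3784. Require 1/(1 + K_p·0.3784) = 0.1, so 1 + 0.3784·K_p = 10.
K_p = (10 − 1)/0.3784 = 23.8.

K_p = 23.8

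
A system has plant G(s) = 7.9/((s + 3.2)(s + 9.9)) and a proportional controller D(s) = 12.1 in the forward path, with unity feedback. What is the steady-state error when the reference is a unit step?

0.249

The loop is type 0. Static position error constant K_pos = D(0)·G(0) = 12.1·0.2494 = 3.017.
Steady-state error to a unit step: e_ss = 1/(1+K_pos) = 1/4.017 = 0.249.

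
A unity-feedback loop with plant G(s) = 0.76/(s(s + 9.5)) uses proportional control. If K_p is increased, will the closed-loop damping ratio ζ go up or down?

decrease

ζ = 9.5/(2√(0.76K_p)); increasing K_p raises the denominator, so ζ falls.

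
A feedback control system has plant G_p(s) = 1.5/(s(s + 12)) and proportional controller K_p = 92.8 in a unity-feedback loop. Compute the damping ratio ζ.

The closed-loop denominator is s(s+12) + 92.8·1.5 = s² + 12s + 139.2.
So ω_n² = 139.2 ⇒ ω_n = 11.8 rad/s, and ζ = 12/(2ω_n) = 0.509.

ζ = 0.509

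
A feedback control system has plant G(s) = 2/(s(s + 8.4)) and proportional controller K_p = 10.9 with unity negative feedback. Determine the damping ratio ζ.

1 + K_p·G(s) = 0 gives s² + 8.4s + 21.8 = 0.
So ω_n² = 21.8 ⇒ ω_n = 4.669 rad/s, and ζ = 8.4/(2ω_n) = 0.9.

ζ = 0.9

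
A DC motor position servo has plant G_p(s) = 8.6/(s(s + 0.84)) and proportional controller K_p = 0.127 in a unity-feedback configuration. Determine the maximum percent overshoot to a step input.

Closed-loop characteristic equation: s² + 0.84s + 1.092 = 0, so ω_n = 1.045 rad/s and ζ = 0.84/(2·1.045) = 0.4019.
%OS = 100·exp(−πζ/√(1−ζ²)) = 100·exp(−π·0.4019/√0.8385) = 25.2%.

25.2%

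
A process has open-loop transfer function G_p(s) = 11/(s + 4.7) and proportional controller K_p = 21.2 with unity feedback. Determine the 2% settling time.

T_s ≈ 0.0168 s

Closed-loop transfer function: T(s) = K_p·G_p(s)/(1 + K_p·G_p(s)) = 233.2/(s + 4.7 + 233.2) = 233.2/(s + 237.9).
Time constant τ = 1/237.9 = 0.004203 s, so the 2% settling time is about 4τ = 0.0168 s.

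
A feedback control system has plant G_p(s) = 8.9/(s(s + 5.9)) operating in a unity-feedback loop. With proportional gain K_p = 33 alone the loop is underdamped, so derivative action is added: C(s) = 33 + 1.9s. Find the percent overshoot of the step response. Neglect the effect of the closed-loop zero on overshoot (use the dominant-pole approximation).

6.07%

Forward path: (33 + 1.9s)·8.9/(s(s+5.9)). The closed-loop characteristic equation is s² + (5.9 + 8.9·1.9)s + 8.9·33 = 0.
That is s² + 22.81s + 293.7 = 0, so ω_n = 17.14 rad/s and ζ = 22.81/(2·17.14) = 0.6655.
%OS = 100·exp(−πζ/√(1−ζ²)) = 6.07%.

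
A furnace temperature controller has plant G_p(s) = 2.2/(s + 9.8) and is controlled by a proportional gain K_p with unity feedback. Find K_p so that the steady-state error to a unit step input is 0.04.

K_p = 107

The loop is type 0, so e_ss(step) = 1/(1 + K_pos) with K_pos = K_p·G_p(0).
G_p(0) = 0.2245. Require 1/(1 + K_p·0.2245) = 0.04, so 1 + 0.2245·K_p = 25.
K_p = (25 − 1)/0.2245 = 107.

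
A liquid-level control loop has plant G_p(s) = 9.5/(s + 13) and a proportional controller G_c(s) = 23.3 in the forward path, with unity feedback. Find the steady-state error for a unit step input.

The loop is type 0. Static position error constant K_pos = G_c(0)·G_p(0) = 23.3·0.7308 = 17.03.
Steady-state error to a unit step: e_ss = 1/(1+K_pos) = 1/18.03 = 0.0555.

0.0555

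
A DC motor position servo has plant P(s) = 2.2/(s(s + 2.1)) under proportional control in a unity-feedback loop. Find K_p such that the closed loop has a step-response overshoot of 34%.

From %OS = 100·exp(−πζ/√(1−ζ²)) = 34%, ζ = −ln(0.34)/√(π²+ln²(0.34)) = 0.3248.
Characteristic equation s² + 2.1s + 2.2K_p = 0 gives ζ = 2.1/(2√(2.2K_p)).
Setting ζ = 0.3248: √(2.2K_p) = 2.1/(2·0.3248) = 3.233, so K_p = 10.45/2.2 = 4.75.

K_p = 4.75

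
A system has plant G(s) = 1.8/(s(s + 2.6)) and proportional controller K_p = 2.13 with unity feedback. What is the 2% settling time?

T_s ≈ 3.08 s

Closed-loop characteristic equation: s² + 2.6s + 3.834 = 0, so ω_n = 1.958 rad/s and ζ = 2.6/(2·1.958) = 0.6639.
2% settling time T_s ≈ 4/(ζω_n) = 4/1.3 = 3.08 s.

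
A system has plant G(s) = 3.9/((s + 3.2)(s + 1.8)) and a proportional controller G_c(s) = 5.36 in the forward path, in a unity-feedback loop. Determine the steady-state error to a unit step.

0.216

The loop is type 0. Static position error constant K_pos = G_c(0)·G(0) = 5.36·0.6771 = 3.629.
Steady-state error to a unit step: e_ss = 1/(1+K_pos) = 1/4.629 = 0.216.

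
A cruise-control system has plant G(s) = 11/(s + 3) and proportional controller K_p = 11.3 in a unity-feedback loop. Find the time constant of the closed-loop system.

Closed-loop transfer function: T(s) = K_p·G(s)/(1 + K_p·G(s)) = 124.3/(s + 3 + 124.3) = 124.3/(s + 127.3).
Time constant τ = 1/127.3 = 0.00786 s.

τ = 0.00786 s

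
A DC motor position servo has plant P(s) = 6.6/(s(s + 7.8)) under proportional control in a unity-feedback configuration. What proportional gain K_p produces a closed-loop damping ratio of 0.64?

K_p = 5.63

Closed-loop characteristic equation: s² + 7.8s + K_p·6.6 = 0.
So ω_n = √(6.6K_p) and 2ζω_n = 7.8, giving ζ = 7.8/(2√(6.6K_p)).
Setting ζ = 0.64: √(6.6K_p) = 7.8/(2·0.64) = 6.094, so K_p = 37.13/6.6 = 5.63.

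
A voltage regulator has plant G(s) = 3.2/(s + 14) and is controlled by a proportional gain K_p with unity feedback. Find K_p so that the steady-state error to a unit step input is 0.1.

K_p = 39.4

Steady-state error for a unit step on this type-0 loop is 1/(1 + K_p·G(0)).
G(0) = 0.2286. Require 1/(1 + K_p·0.2286) = 0.1, so 1 + 0.2286·K_p = 10.
K_p = (10 − 1)/0.2286 = 39.4.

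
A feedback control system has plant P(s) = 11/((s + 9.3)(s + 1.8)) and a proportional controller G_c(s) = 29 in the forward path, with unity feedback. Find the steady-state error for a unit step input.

The loop is type 0. Static position error constant K_pos = G_c(0)·P(0) = 29·0.6571 = 19.06.
Steady-state error to a unit step: e_ss = 1/(1+K_pos) = 1/20.06 = 0.0499.

0.0499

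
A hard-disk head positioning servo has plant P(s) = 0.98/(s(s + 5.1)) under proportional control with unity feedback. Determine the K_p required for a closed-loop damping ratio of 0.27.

Closed-loop characteristic equation: s² + 5.1s + K_p·0.98 = 0.
So ω_n = √(0.98K_p) and 2ζω_n = 5.1, giving ζ = 5.1/(2√(0.98K_p)).
Setting ζ = 0.27: √(0.98K_p) = 5.1/(2·0.27) = 9.444, so K_p = 89.2/0.98 = 91.

K_p = 91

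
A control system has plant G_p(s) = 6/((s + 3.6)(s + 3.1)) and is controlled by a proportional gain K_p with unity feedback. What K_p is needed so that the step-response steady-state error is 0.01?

The loop is type 0, so e_ss(step) = 1/(1 + K_pos) with K_pos = K_p·G_p(0).
G_p(0) = 0.5376. Require 1/(1 + K_p·0.5376) = 0.01, so 1 + 0.5376·K_p = 100.
K_p = (100 − 1)/0.5376 = 184.

K_p = 184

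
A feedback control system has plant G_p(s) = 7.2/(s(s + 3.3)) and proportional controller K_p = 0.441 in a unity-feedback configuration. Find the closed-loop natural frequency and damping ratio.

ω_n = 1.78 rad/s, ζ = 0.926

With unity feedback the closed-loop characteristic equation is s² + 3.3s + 0.441·7.2 = s² + 3.3s + 3.175 = 0.
So ω_n² = 3.175 ⇒ ω_n = 1.782 rad/s, and ζ = 3.3/(2ω_n) = 0.926.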